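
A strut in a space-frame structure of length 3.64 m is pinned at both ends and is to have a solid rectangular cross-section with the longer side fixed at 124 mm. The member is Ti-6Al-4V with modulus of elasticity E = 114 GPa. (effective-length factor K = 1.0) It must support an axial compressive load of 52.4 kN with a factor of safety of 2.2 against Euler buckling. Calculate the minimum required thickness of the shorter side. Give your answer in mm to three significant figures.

Required P_cr = n·P = 2.2 × 52.4 = 115.3 kN
L_e = K·L = 1 × 3.64 = 3.640 m
Required I = P_cr·L_e²/(π²E) = 1.153×10^5 × 3.640² / (π² × 1.14×10^11) = 1.358×10^-6 m⁴
I_req = 1.358×10^6 mm⁴
Rectangle, weak axis: I_min = h·b³/12 with h = 124 mm fixed  ⇒  b = (12I/h)^(1/3) = 50.8 mm

b ≈ 50.8 mm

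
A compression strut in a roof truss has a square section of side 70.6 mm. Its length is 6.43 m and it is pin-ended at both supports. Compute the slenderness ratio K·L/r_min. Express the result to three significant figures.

λ ≈ 315

For a square r = a/√12 = 70.6/√12 = 20.38 mm
L_e = K·L = 1 × 6.43 m = 6.430 m = 6430.0 mm
λ = L_e / r_min = 6430.0 / 20.38 = 315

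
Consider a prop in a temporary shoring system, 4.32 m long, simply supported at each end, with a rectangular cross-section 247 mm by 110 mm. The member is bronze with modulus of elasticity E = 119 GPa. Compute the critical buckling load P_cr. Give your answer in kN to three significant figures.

Buckling occurs about the weak axis: I_min = h·b³/12 with b = 110 mm (the shorter side).
I_min = 247×110³/12 = 2.740×10^7 mm⁴
I = 2.740×10^7 mm⁴ = 2.740×10^-5 m⁴
Effective length L_e = K·L = 1 × 4.32 = 4.320 m
P_cr = π²EI / L_e² = π² × 119×10⁹ × 2.740×10^-5 / 4.320² = 1.724×10^6 N

P_cr ≈ 1720 kN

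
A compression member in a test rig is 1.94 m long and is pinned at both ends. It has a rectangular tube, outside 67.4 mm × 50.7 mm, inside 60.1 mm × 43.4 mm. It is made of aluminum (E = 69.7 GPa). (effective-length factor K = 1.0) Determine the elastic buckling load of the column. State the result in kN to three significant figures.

P_cr ≈ 59.0 kN

Weak-axis I_min = (h_o·b_o³ − h_i·b_i³)/12 with b_o = 50.7, b_i = 43.40 mm (shorter outer/inner sides).
I_min = (67.4×50.7³ − 60.10×43.40³)/12 = 3.226×10^5 mm⁴
I = 3.226×10^5 mm⁴ = 3.226×10^-7 m⁴
Effective length L_e = K·L = 1 × 1.94 = 1.940 m
P_cr = π²EI / L_e² = π² × 69.7×10⁹ × 3.226×10^-7 / 1.940² = 5.896×10^4 N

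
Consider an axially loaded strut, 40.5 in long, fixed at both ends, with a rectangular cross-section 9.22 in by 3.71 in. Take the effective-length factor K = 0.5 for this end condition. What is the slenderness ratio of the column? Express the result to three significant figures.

λ ≈ 18.9

For a rectangle r_min = b/√12 = 3.71/√12 = 1.071 in
L_e = K·L = 0.5 × 40.5 = 20.25 in
λ = L_e / r_min = 20.250 / 1.071 = 18.9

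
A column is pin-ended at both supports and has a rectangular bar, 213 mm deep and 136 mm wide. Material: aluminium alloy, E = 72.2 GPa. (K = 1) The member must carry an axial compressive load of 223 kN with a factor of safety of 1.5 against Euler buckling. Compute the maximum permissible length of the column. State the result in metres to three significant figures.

Buckling occurs about the weak axis: I_min = h·b³/12 with b = 136 mm (the shorter side).
I_min = 213×136³/12 = 4.465×10^7 mm⁴
I = 4.465×10^-5 m⁴
Required critical load P_cr = n·P = 1.5 × 223 = 334.5 kN = 3.345×10^5 N
From P_cr = π²EI/(K·L)²:  L = (1/K)·√(π²EI/P_cr) = (1/1)·√(π²×7.22×10^10×4.465×10^-5/3.345×10^5)
L = 9.75 m

L_max ≈ 9.75 m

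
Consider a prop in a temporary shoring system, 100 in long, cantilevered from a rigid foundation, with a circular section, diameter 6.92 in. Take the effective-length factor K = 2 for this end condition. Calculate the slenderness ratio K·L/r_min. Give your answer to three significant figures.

For a solid circle r = d/4 = 6.92/4 = 1.730 in
L_e = K·L = 2 × 100 = 200.0 in
λ = L_e / r_min = 200.00 / 1.730 = 116

λ ≈ 116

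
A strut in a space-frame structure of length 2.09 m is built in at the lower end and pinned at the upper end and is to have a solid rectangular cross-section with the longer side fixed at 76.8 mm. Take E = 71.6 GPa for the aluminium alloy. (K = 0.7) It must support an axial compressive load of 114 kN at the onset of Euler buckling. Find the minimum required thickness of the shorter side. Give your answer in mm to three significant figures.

L_e = K·L = 0.7 × 2.09 = 1.463 m
Required I = P_cr·L_e²/(π²E) = 1.140×10^5 × 1.463² / (π² × 7.16×10^10) = 3.453×10^-7 m⁴
I_req = 3.453×10^5 mm⁴
Rectangle, weak axis: I_min = h·b³/12 with h = 76.8 mm fixed  ⇒  b = (12I/h)^(1/3) = 37.8 mm

b ≈ 37.8 mm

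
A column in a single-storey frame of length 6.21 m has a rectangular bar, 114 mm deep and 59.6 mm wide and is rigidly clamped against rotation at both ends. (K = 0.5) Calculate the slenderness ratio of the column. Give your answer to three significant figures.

λ ≈ 180

Buckling occurs about the weak axis: I_min = h·b³/12 with b = 59.6 mm (the shorter side).
I_min = 114×59.6³/12 = 2.011×10^6 mm⁴
A = 6.794×10^3 mm²;  r_min = √(I/A) = √(2.011×10^6/6.794×10^3) = 17.21 mm
L_e = K·L = 0.5 × 6.21 m = 3.105 m = 3105.0 mm
λ = L_e / r_min = 3105.0 / 17.21 = 180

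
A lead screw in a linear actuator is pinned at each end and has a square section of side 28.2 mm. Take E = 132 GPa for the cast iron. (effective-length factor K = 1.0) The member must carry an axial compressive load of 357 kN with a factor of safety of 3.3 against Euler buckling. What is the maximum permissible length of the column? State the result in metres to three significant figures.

L_max ≈ 0.241 m

I = a⁴/12 = 28.2⁴/12 = 5.270×10^4 mm⁴
I = 5.270×10^-8 m⁴
Required critical load P_cr = n·P = 3.3 × 357 = 1178 kN = 1.178×10^6 N
From P_cr = π²EI/(K·L)²:  L = (1/K)·√(π²EI/P_cr) = (1/1)·√(π²×1.32×10^11×5.270×10^-8/1.178×10^6)
L = 0.241 m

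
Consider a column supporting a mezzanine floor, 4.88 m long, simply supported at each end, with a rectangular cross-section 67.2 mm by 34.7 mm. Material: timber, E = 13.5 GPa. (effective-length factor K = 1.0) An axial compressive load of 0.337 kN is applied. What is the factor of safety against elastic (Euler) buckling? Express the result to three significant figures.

Buckling occurs about the weak axis: I_min = h·b³/12 with b = 34.7 mm (the shorter side).
I_min = 67.2×34.7³/12 = 2.340×10^5 mm⁴
I = 2.340×10^5 mm⁴ = 2.340×10^-7 m⁴
Effective length L_e = K·L = 1 × 4.88 = 4.880 m
P_cr = π²EI / L_e² = π² × 13.5×10⁹ × 2.340×10^-7 / 4.880² = 1.309×10^3 N
Factor of safety n = P_cr / P = 1.3091 / 0.337 = 3.88

n ≈ 3.88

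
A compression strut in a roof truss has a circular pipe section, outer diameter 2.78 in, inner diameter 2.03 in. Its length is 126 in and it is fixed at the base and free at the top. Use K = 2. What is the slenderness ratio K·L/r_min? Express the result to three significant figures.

d_o = 2.78 in, d_i = 2.03 in
I = π(d_o⁴ − d_i⁴)/64 = π(2.78⁴ − 2.030⁴)/64 = 2.098 in⁴
A = 2.833 in²;  r_min = √(I/A) = √(2.098/2.833) = 0.8606 in
L_e = K·L = 2 × 126 = 252.0 in
λ = L_e / r_min = 252.00 / 0.8606 = 293

λ ≈ 293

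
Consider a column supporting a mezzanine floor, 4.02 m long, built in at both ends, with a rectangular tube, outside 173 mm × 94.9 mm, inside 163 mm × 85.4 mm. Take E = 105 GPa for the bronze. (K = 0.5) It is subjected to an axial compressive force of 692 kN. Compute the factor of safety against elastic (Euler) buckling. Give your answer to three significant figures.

n ≈ 1.43

Weak-axis I_min = (h_o·b_o³ − h_i·b_i³)/12 with b_o = 94.9, b_i = 85.40 mm (shorter outer/inner sides).
I_min = (173×94.9³ − 163.0×85.40³)/12 = 3.861×10^6 mm⁴
I = 3.861×10^6 mm⁴ = 3.861×10^-6 m⁴
Effective length L_e = K·L = 0.5 × 4.02 = 2.010 m
P_cr = π²EI / L_e² = π² × 105×10⁹ × 3.861×10^-6 / 2.010² = 9.904×10^5 N
Factor of safety n = P_cr / P = 990.45 / 692 = 1.43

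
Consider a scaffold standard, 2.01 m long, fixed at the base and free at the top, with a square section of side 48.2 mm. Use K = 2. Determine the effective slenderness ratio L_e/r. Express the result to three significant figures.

λ ≈ 289

I = a⁴/12 = 48.2⁴/12 = 4.498×10^5 mm⁴
A = 2.323×10^3 mm²;  r_min = √(I/A) = √(4.498×10^5/2.323×10^3) = 13.91 mm
L_e = K·L = 2 × 2.01 m = 4.020 m = 4020.0 mm
λ = L_e / r_min = 4020.0 / 13.91 = 289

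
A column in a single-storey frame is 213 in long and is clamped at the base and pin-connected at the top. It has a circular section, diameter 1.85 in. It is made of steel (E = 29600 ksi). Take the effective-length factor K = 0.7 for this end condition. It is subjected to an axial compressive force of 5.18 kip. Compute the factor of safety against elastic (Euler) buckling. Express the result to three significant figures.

I = πd⁴/64 = π×1.85⁴/64 = 0.5750 in⁴
Effective length L_e = K·L = 0.7 × 213 = 149.1 in
P_cr = π²EI / L_e² = π² × 29600×10³ × 0.5750 / 149.1² = 7.556×10^3 lb
Factor of safety n = P_cr / P = 7.5560 / 5.18 = 1.46

n ≈ 1.46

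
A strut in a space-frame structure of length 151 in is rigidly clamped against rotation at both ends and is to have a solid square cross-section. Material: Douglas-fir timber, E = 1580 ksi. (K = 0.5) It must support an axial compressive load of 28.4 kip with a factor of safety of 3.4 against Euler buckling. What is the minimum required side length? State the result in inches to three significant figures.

a ≈ 4.54 in

Required P_cr = n·P = 3.4 × 28.4 = 96.56 kip
L_e = K·L = 0.5 × 151 = 75.50 in
Required I = P_cr·L_e²/(π²E) = 9.656×10^4 × 75.50² / (π² × 1.58×10^6) = 35.30 in⁴
Solid square: I = a⁴/12  ⇒  a = (12I)^(1/4) = (12×35.30)^(1/4) = 4.54 in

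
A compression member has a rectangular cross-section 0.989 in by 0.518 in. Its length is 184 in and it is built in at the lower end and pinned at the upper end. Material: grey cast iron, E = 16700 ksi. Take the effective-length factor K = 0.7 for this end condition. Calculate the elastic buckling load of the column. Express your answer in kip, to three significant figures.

Buckling occurs about the weak axis: I_min = h·b³/12 with b = 0.518 in (the shorter side).
I_min = 0.989×0.518³/12 = 1.146×10^-2 in⁴
Effective length L_e = K·L = 0.7 × 184 = 128.8 in
P_cr = π²EI / L_e² = π² × 16700×10³ × 1.146×10^-2 / 128.8² = 113.8 lb

P_cr ≈ 0.114 kip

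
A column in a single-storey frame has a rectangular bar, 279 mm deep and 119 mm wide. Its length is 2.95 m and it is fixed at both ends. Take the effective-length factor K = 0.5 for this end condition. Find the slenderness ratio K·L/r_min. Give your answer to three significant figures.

Buckling occurs about the weak axis: I_min = h·b³/12 with b = 119 mm (the shorter side).
I_min = 279×119³/12 = 3.918×10^7 mm⁴
A = 3.320×10^4 mm²;  r_min = √(I/A) = √(3.918×10^7/3.320×10^4) = 34.35 mm
L_e = K·L = 0.5 × 2.95 m = 1.475 m = 1475.0 mm
λ = L_e / r_min = 1475.0 / 34.35 = 42.9

λ ≈ 42.9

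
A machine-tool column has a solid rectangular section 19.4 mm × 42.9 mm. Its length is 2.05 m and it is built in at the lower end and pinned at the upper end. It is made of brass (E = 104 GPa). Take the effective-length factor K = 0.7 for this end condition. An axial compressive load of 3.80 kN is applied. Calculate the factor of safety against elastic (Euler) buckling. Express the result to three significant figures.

Buckling occurs about the weak axis: I_min = h·b³/12 with b = 19.4 mm (the shorter side).
I_min = 42.9×19.4³/12 = 2.610×10^4 mm⁴
I = 2.610×10^4 mm⁴ = 2.610×10^-8 m⁴
Effective length L_e = K·L = 0.7 × 2.05 = 1.435 m
P_cr = π²EI / L_e² = π² × 104×10⁹ × 2.610×10^-8 / 1.435² = 1.301×10^4 N
Factor of safety n = P_cr / P = 13.011 / 3.80 = 3.42

n ≈ 3.42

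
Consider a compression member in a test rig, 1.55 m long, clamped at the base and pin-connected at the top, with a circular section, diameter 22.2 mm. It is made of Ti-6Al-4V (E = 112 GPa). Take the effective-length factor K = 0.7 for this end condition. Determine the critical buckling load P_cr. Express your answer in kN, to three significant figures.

I = πd⁴/64 = π×22.2⁴/64 = 1.192×10^4 mm⁴
I = 1.192×10^4 mm⁴ = 1.192×10^-8 m⁴
Effective length L_e = K·L = 0.7 × 1.55 = 1.085 m
P_cr = π²EI / L_e² = π² × 112×10⁹ × 1.192×10^-8 / 1.085² = 1.120×10^4 N

P_cr ≈ 11.2 kN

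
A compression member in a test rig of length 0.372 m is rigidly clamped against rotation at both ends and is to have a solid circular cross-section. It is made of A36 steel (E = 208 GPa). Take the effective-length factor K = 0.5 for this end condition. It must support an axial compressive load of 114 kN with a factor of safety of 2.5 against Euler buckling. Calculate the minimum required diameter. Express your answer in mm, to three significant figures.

d ≈ 17.7 mm

Required P_cr = n·P = 2.5 × 114 = 285.0 kN
L_e = K·L = 0.5 × 0.372 = 0.1860 m
Required I = P_cr·L_e²/(π²E) = 2.850×10^5 × 0.1860² / (π² × 2.08×10^11) = 4.803×10^-9 m⁴
I_req = 4.803×10^3 mm⁴
Solid circle: I = πd⁴/64  ⇒  d = (64I/π)^(1/4) = (64×4.803×10^3/π)^(1/4) = 17.7 mm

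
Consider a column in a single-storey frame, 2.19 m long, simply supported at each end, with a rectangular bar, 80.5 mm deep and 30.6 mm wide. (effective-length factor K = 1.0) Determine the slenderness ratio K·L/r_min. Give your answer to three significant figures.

λ ≈ 248

For a rectangle r_min = b/√12 = 30.6/√12 = 8.833 mm
L_e = K·L = 1 × 2.19 m = 2.190 m = 2190.0 mm
λ = L_e / r_min = 2190.0 / 8.833 = 248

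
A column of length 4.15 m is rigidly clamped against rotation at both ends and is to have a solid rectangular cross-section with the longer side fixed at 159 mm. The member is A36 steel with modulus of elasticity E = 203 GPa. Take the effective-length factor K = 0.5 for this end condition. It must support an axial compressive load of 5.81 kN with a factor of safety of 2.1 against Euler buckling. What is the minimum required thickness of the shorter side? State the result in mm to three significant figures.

Required P_cr = n·P = 2.1 × 5.81 = 12.20 kN
L_e = K·L = 0.5 × 4.15 = 2.075 m
Required I = P_cr·L_e²/(π²E) = 1.220×10^4 × 2.075² / (π² × 2.03×10^11) = 2.622×10^-8 m⁴
I_req = 2.622×10^4 mm⁴
Rectangle, weak axis: I_min = h·b³/12 with h = 159 mm fixed  ⇒  b = (12I/h)^(1/3) = 12.6 mm

b ≈ 12.6 mm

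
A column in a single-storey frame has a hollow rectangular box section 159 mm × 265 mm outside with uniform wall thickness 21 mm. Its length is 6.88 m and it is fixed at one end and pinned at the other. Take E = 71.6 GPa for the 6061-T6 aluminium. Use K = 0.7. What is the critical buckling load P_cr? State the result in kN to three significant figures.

Inner dimensions: h_i = 265 − 2×21 = 223.0 mm, b_i = 159 − 2×21 = 117.0 mm
Weak-axis I_min = (h_o·b_o³ − h_i·b_i³)/12 with b_o = 159, b_i = 117.0 mm (shorter outer/inner sides).
I_min = (265×159³ − 223.0×117.0³)/12 = 5.900×10^7 mm⁴
I = 5.900×10^7 mm⁴ = 5.900×10^-5 m⁴
Effective length L_e = K·L = 0.7 × 6.88 = 4.816 m
P_cr = π²EI / L_e² = π² × 71.6×10⁹ × 5.900×10^-5 / 4.816² = 1.798×10^6 N

P_cr ≈ 1800 kN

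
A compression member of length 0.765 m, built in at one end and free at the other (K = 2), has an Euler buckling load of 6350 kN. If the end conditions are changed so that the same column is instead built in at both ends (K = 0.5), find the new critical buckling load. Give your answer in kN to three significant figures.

P_cr ∝ 1/K², so P_cr,new = P_cr,old × (K_old/K_new)² = 6350 × (2/0.5)²
= 6350 × 16.00 = 102000 kN

P_cr ≈ 102000 kN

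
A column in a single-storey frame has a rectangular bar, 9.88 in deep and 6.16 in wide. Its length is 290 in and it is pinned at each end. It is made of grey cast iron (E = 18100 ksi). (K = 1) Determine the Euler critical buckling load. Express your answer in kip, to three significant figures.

Buckling occurs about the weak axis: I_min = h·b³/12 with b = 6.16 in (the shorter side).
I_min = 9.88×6.16³/12 = 192.4 in⁴
Effective length L_e = K·L = 1 × 290 = 290.0 in
P_cr = π²EI / L_e² = π² × 18100×10³ × 192.4 / 290.0² = 4.088×10^5 lb

P_cr ≈ 409 kip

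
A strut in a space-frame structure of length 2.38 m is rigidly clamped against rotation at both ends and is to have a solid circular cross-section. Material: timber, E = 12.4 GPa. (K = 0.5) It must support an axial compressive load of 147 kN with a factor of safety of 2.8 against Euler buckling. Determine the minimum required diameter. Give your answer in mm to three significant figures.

Required P_cr = n·P = 2.8 × 147 = 411.6 kN
L_e = K·L = 0.5 × 2.38 = 1.190 m
Required I = P_cr·L_e²/(π²E) = 4.116×10^5 × 1.190² / (π² × 1.24×10^10) = 4.763×10^-6 m⁴
I_req = 4.763×10^6 mm⁴
Solid circle: I = πd⁴/64  ⇒  d = (64I/π)^(1/4) = (64×4.763×10^6/π)^(1/4) = 99.2 mm

d ≈ 99.2 mm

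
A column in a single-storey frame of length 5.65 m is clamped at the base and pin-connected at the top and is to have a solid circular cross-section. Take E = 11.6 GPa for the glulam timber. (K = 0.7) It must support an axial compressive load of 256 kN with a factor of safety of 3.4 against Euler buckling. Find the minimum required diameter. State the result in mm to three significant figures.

d ≈ 222 mm

Required P_cr = n·P = 3.4 × 256 = 870.4 kN
L_e = K·L = 0.7 × 5.65 = 3.955 m
Required I = P_cr·L_e²/(π²E) = 8.704×10^5 × 3.955² / (π² × 1.16×10^10) = 1.189×10^-4 m⁴
I_req = 1.189×10^8 mm⁴
Solid circle: I = πd⁴/64  ⇒  d = (64I/π)^(1/4) = (64×1.189×10^8/π)^(1/4) = 222 mm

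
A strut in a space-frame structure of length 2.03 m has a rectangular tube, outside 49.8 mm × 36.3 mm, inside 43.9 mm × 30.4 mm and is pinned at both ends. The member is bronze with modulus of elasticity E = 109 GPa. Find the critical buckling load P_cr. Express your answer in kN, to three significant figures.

P_cr ≈ 25.0 kN

Weak-axis I_min = (h_o·b_o³ − h_i·b_i³)/12 with b_o = 36.3, b_i = 30.40 mm (shorter outer/inner sides).
I_min = (49.8×36.3³ − 43.90×30.40³)/12 = 9.572×10^4 mm⁴
I = 9.572×10^4 mm⁴ = 9.572×10^-8 m⁴
Effective length L_e = K·L = 1 × 2.03 = 2.030 m
P_cr = π²EI / L_e² = π² × 109×10⁹ × 9.572×10^-8 / 2.030² = 2.499×10^4 N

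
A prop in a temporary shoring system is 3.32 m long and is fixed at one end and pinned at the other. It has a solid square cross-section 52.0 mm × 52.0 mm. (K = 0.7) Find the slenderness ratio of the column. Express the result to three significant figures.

For a square r = a/√12 = 52.0/√12 = 15.01 mm
L_e = K·L = 0.7 × 3.32 m = 2.324 m = 2324.0 mm
λ = L_e / r_min = 2324.0 / 15.01 = 155

λ ≈ 155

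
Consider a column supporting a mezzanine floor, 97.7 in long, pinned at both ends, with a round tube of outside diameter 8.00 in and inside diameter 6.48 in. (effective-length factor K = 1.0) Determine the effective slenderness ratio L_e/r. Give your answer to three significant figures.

d_o = 8.00 in, d_i = 6.48 in
I = π(d_o⁴ − d_i⁴)/64 = π(8.00⁴ − 6.480⁴)/64 = 114.5 in⁴
A = 17.29 in²;  r_min = √(I/A) = √(114.5/17.29) = 2.574 in
L_e = K·L = 1 × 97.7 = 97.70 in
λ = L_e / r_min = 97.700 / 2.574 = 38.0

λ ≈ 38.0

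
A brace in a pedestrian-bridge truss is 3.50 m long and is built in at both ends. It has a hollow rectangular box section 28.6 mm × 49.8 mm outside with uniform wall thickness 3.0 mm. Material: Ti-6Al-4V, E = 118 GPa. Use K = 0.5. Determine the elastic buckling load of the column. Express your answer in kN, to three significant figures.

Inner dimensions: h_i = 49.8 − 2×3.0 = 43.80 mm, b_i = 28.6 − 2×3.0 = 22.60 mm
Weak-axis I_min = (h_o·b_o³ − h_i·b_i³)/12 with b_o = 28.6, b_i = 22.60 mm (shorter outer/inner sides).
I_min = (49.8×28.6³ − 43.80×22.60³)/12 = 5.495×10^4 mm⁴
I = 5.495×10^4 mm⁴ = 5.495×10^-8 m⁴
Effective length L_e = K·L = 0.5 × 3.50 = 1.750 m
P_cr = π²EI / L_e² = π² × 118×10⁹ × 5.495×10^-8 / 1.750² = 2.090×10^4 N

P_cr ≈ 20.9 kN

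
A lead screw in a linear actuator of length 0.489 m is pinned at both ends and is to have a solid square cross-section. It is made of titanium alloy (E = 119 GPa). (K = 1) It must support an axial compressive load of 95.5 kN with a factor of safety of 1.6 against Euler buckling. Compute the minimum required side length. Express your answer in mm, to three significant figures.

Required P_cr = n·P = 1.6 × 95.5 = 152.8 kN
L_e = K·L = 1 × 0.489 = 0.4890 m
Required I = P_cr·L_e²/(π²E) = 1.528×10^5 × 0.4890² / (π² × 1.19×10^11) = 3.111×10^-8 m⁴
I_req = 3.111×10^4 mm⁴
Solid square: I = a⁴/12  ⇒  a = (12I)^(1/4) = (12×3.111×10^4)^(1/4) = 24.7 mm

a ≈ 24.7 mm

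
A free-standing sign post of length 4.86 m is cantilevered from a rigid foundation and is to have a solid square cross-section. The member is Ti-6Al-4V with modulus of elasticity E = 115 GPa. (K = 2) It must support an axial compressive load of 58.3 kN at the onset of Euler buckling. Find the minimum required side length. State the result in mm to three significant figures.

a ≈ 87.4 mm

L_e = K·L = 2 × 4.86 = 9.720 m
Required I = P_cr·L_e²/(π²E) = 5.830×10^4 × 9.720² / (π² × 1.15×10^11) = 4.853×10^-6 m⁴
I_req = 4.853×10^6 mm⁴
Solid square: I = a⁴/12  ⇒  a = (12I)^(1/4) = (12×4.853×10^6)^(1/4) = 87.4 mm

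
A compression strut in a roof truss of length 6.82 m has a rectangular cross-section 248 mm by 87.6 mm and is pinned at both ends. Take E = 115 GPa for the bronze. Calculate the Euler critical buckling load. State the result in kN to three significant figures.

Buckling occurs about the weak axis: I_min = h·b³/12 with b = 87.6 mm (the shorter side).
I_min = 248×87.6³/12 = 1.389×10^7 mm⁴
I = 1.389×10^7 mm⁴ = 1.389×10^-5 m⁴
Effective length L_e = K·L = 1 × 6.82 = 6.820 m
P_cr = π²EI / L_e² = π² × 115×10⁹ × 1.389×10^-5 / 6.820² = 3.390×10^5 N

P_cr ≈ 339 kN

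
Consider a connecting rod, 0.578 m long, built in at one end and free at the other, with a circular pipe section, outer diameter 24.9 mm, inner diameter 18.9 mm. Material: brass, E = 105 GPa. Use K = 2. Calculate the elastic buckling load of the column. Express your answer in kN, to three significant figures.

P_cr ≈ 9.78 kN

d_o = 24.9 mm, d_i = 18.9 mm
I = π(d_o⁴ − d_i⁴)/64 = π(24.9⁴ − 18.90⁴)/64 = 1.261×10^4 mm⁴
I = 1.261×10^4 mm⁴ = 1.261×10^-8 m⁴
Effective length L_e = K·L = 2 × 0.578 = 1.156 m
P_cr = π²EI / L_e² = π² × 105×10⁹ × 1.261×10^-8 / 1.156² = 9.776×10^3 N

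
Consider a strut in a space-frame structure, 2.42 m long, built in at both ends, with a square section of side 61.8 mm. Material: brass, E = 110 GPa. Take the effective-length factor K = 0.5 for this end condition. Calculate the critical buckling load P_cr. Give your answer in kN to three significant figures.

P_cr ≈ 901 kN

I = a⁴/12 = 61.8⁴/12 = 1.216×10^6 mm⁴
I = 1.216×10^6 mm⁴ = 1.216×10^-6 m⁴
Effective length L_e = K·L = 0.5 × 2.42 = 1.210 m
P_cr = π²EI / L_e² = π² × 110×10⁹ × 1.216×10^-6 / 1.210² = 9.014×10^5 N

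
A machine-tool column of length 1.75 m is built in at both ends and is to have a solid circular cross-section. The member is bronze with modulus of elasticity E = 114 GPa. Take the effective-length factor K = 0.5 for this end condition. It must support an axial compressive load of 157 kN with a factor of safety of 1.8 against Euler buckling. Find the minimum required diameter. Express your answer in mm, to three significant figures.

d ≈ 44.5 mm

Required P_cr = n·P = 1.8 × 157 = 282.6 kN
L_e = K·L = 0.5 × 1.75 = 0.8750 m
Required I = P_cr·L_e²/(π²E) = 2.826×10^5 × 0.8750² / (π² × 1.14×10^11) = 1.923×10^-7 m⁴
I_req = 1.923×10^5 mm⁴
Solid circle: I = πd⁴/64  ⇒  d = (64I/π)^(1/4) = (64×1.923×10^5/π)^(1/4) = 44.5 mm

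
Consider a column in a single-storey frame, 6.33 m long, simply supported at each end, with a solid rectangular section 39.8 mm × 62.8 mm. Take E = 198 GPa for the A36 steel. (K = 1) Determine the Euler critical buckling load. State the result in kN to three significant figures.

Buckling occurs about the weak axis: I_min = h·b³/12 with b = 39.8 mm (the shorter side).
I_min = 62.8×39.8³/12 = 3.299×10^5 mm⁴
I = 3.299×10^5 mm⁴ = 3.299×10^-7 m⁴
Effective length L_e = K·L = 1 × 6.33 = 6.330 m
P_cr = π²EI / L_e² = π² × 198×10⁹ × 3.299×10^-7 / 6.330² = 1.609×10^4 N

P_cr ≈ 16.1 kN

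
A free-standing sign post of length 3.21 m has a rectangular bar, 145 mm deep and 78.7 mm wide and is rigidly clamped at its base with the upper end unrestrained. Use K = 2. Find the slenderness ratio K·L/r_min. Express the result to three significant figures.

For a rectangle r_min = b/√12 = 78.7/√12 = 22.72 mm
L_e = K·L = 2 × 3.21 m = 6.420 m = 6420.0 mm
λ = L_e / r_min = 6420.0 / 22.72 = 283

λ ≈ 283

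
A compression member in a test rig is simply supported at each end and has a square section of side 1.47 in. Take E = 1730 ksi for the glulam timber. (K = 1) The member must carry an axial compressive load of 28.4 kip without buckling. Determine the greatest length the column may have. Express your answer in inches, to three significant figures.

L_max ≈ 15.3 in

I = a⁴/12 = 1.47⁴/12 = 0.3891 in⁴
At the buckling limit P_cr = P = 2.840×10^4 lb
From P_cr = π²EI/(K·L)²:  L = (1/K)·√(π²EI/P_cr) = (1/1)·√(π²×1.73×10^6×0.3891/2.840×10^4)
L = 15.3 in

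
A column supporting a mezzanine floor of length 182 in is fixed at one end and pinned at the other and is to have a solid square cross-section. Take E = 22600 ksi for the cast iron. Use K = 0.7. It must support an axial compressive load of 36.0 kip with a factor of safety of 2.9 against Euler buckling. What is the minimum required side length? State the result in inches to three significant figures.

Required P_cr = n·P = 2.9 × 36.0 = 104.4 kip
L_e = K·L = 0.7 × 182 = 127.4 in
Required I = P_cr·L_e²/(π²E) = 1.044×10^5 × 127.4² / (π² × 2.26×10^7) = 7.597 in⁴
Solid square: I = a⁴/12  ⇒  a = (12I)^(1/4) = (12×7.597)^(1/4) = 3.09 in

a ≈ 3.09 in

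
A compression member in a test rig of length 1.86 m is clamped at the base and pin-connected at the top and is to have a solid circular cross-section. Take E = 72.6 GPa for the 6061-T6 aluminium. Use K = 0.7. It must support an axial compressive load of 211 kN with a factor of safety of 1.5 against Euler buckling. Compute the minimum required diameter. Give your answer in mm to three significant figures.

d ≈ 62.5 mm

Required P_cr = n·P = 1.5 × 211 = 316.5 kN
L_e = K·L = 0.7 × 1.86 = 1.302 m
Required I = P_cr·L_e²/(π²E) = 3.165×10^5 × 1.302² / (π² × 7.26×10^10) = 7.488×10^-7 m⁴
I_req = 7.488×10^5 mm⁴
Solid circle: I = πd⁴/64  ⇒  d = (64I/π)^(1/4) = (64×7.488×10^5/π)^(1/4) = 62.5 mm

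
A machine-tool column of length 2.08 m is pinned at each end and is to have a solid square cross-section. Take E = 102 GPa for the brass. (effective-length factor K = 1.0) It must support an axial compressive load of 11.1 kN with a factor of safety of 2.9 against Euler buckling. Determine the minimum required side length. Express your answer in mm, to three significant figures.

a ≈ 35.9 mm

Required P_cr = n·P = 2.9 × 11.1 = 32.19 kN
L_e = K·L = 1 × 2.08 = 2.080 m
Required I = P_cr·L_e²/(π²E) = 3.219×10^4 × 2.080² / (π² × 1.02×10^11) = 1.383×10^-7 m⁴
I_req = 1.383×10^5 mm⁴
Solid square: I = a⁴/12  ⇒  a = (12I)^(1/4) = (12×1.383×10^5)^(1/4) = 35.9 mm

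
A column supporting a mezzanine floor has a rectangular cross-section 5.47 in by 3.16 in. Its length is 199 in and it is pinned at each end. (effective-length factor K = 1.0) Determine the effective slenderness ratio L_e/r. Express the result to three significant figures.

λ ≈ 218

For a rectangle r_min = b/√12 = 3.16/√12 = 0.9122 in
L_e = K·L = 1 × 199 = 199.0 in
λ = L_e / r_min = 199.00 / 0.9122 = 218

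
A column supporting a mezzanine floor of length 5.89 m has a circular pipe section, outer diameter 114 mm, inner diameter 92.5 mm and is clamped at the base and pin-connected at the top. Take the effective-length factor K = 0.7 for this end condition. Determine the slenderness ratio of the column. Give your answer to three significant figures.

d_o = 114 mm, d_i = 92.5 mm
I = π(d_o⁴ − d_i⁴)/64 = π(114⁴ − 92.50⁴)/64 = 4.697×10^6 mm⁴
A = 3.487×10^3 mm²;  r_min = √(I/A) = √(4.697×10^6/3.487×10^3) = 36.70 mm
L_e = K·L = 0.7 × 5.89 m = 4.123 m = 4123.0 mm
λ = L_e / r_min = 4123.0 / 36.70 = 112

λ ≈ 112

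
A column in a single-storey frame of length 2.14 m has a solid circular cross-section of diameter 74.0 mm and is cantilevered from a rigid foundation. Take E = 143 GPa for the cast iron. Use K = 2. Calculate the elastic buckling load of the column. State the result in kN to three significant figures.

P_cr ≈ 113 kN

I = πd⁴/64 = π×74.0⁴/64 = 1.472×10^6 mm⁴
I = 1.472×10^6 mm⁴ = 1.472×10^-6 m⁴
Effective length L_e = K·L = 2 × 2.14 = 4.280 m
P_cr = π²EI / L_e² = π² × 143×10⁹ × 1.472×10^-6 / 4.280² = 1.134×10^5 N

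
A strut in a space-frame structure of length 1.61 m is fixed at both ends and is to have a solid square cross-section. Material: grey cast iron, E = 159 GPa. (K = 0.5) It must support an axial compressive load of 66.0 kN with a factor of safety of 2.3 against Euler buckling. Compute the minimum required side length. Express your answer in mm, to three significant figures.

a ≈ 29.5 mm

Required P_cr = n·P = 2.3 × 66.0 = 151.8 kN
L_e = K·L = 0.5 × 1.61 = 0.8050 m
Required I = P_cr·L_e²/(π²E) = 1.518×10^5 × 0.8050² / (π² × 1.59×10^11) = 6.269×10^-8 m⁴
I_req = 6.269×10^4 mm⁴
Solid square: I = a⁴/12  ⇒  a = (12I)^(1/4) = (12×6.269×10^4)^(1/4) = 29.5 mm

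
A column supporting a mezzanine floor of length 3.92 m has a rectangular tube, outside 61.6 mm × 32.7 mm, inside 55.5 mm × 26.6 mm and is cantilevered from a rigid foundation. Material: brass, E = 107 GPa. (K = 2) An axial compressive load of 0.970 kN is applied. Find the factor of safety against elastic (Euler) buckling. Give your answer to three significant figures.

Weak-axis I_min = (h_o·b_o³ − h_i·b_i³)/12 with b_o = 32.7, b_i = 26.60 mm (shorter outer/inner sides).
I_min = (61.6×32.7³ − 55.50×26.60³)/12 = 9.244×10^4 mm⁴
I = 9.244×10^4 mm⁴ = 9.244×10^-8 m⁴
Effective length L_e = K·L = 2 × 3.92 = 7.840 m
P_cr = π²EI / L_e² = π² × 107×10⁹ × 9.244×10^-8 / 7.840² = 1.588×10^3 N
Factor of safety n = P_cr / P = 1.5883 / 0.970 = 1.64

n ≈ 1.64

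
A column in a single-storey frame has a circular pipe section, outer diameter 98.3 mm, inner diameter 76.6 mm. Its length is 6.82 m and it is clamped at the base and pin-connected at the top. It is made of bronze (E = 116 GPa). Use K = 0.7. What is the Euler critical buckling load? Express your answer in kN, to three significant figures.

d_o = 98.3 mm, d_i = 76.6 mm
I = π(d_o⁴ − d_i⁴)/64 = π(98.3⁴ − 76.60⁴)/64 = 2.893×10^6 mm⁴
I = 2.893×10^6 mm⁴ = 2.893×10^-6 m⁴
Effective length L_e = K·L = 0.7 × 6.82 = 4.774 m
P_cr = π²EI / L_e² = π² × 116×10⁹ × 2.893×10^-6 / 4.774² = 1.453×10^5 N

P_cr ≈ 145 kN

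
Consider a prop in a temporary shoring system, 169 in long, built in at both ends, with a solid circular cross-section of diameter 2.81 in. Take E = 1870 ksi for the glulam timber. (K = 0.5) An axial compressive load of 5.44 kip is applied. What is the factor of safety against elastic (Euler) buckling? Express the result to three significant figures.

n ≈ 1.45

I = πd⁴/64 = π×2.81⁴/64 = 3.061 in⁴
Effective length L_e = K·L = 0.5 × 169 = 84.50 in
P_cr = π²EI / L_e² = π² × 1870×10³ × 3.061 / 84.50² = 7.911×10^3 lb
Factor of safety n = P_cr / P = 7.9108 / 5.44 = 1.45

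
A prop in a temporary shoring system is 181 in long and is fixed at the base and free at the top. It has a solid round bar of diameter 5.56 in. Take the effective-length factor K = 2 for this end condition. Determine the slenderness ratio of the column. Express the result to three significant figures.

λ ≈ 260

For a solid circle r = d/4 = 5.56/4 = 1.390 in
L_e = K·L = 2 × 181 = 362.0 in
λ = L_e / r_min = 362.00 / 1.390 = 260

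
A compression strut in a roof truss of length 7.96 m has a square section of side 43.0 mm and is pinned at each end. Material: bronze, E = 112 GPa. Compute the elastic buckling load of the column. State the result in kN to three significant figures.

I = a⁴/12 = 43.0⁴/12 = 2.849×10^5 mm⁴
I = 2.849×10^5 mm⁴ = 2.849×10^-7 m⁴
Effective length L_e = K·L = 1 × 7.96 = 7.960 m
P_cr = π²EI / L_e² = π² × 112×10⁹ × 2.849×10^-7 / 7.960² = 4.970×10^3 N

P_cr ≈ 4.97 kN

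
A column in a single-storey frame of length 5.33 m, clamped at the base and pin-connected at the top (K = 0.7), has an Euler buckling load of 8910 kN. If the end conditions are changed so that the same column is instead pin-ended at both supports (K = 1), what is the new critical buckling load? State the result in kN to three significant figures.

P_cr ≈ 4370 kN

P_cr ∝ 1/K², so P_cr,new = P_cr,old × (K_old/K_new)² = 8910 × (0.7/1)²
= 8910 × 0.4900 = 4370 kN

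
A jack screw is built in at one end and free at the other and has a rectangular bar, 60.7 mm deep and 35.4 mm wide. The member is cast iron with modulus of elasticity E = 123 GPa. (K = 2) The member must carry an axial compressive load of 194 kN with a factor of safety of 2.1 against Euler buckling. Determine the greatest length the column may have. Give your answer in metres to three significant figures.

L_max ≈ 0.409 m

Buckling occurs about the weak axis: I_min = h·b³/12 with b = 35.4 mm (the shorter side).
I_min = 60.7×35.4³/12 = 2.244×10^5 mm⁴
I = 2.244×10^-7 m⁴
Required critical load P_cr = n·P = 2.1 × 194 = 407.4 kN = 4.074×10^5 N
From P_cr = π²EI/(K·L)²:  L = (1/K)·√(π²EI/P_cr) = (1/2)·√(π²×1.23×10^11×2.244×10^-7/4.074×10^5)
L = 0.409 m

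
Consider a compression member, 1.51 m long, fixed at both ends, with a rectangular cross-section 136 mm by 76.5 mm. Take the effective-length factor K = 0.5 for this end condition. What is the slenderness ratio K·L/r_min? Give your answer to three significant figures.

λ ≈ 34.2

For a rectangle r_min = b/√12 = 76.5/√12 = 22.08 mm
L_e = K·L = 0.5 × 1.51 m = 0.7550 m = 755.00 mm
λ = L_e / r_min = 755.00 / 22.08 = 34.2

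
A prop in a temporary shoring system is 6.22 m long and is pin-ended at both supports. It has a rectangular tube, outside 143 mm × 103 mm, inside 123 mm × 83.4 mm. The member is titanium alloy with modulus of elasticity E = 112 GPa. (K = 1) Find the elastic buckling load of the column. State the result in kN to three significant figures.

Weak-axis I_min = (h_o·b_o³ − h_i·b_i³)/12 with b_o = 103, b_i = 83.40 mm (shorter outer/inner sides).
I_min = (143×103³ − 123.0×83.40³)/12 = 7.076×10^6 mm⁴
I = 7.076×10^6 mm⁴ = 7.076×10^-6 m⁴
Effective length L_e = K·L = 1 × 6.22 = 6.220 m
P_cr = π²EI / L_e² = π² × 112×10⁹ × 7.076×10^-6 / 6.220² = 2.022×10^5 N

P_cr ≈ 202 kN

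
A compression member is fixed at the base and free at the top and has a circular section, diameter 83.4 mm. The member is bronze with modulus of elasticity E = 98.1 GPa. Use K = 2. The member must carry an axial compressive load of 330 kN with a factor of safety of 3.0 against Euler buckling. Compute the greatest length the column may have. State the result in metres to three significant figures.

I = πd⁴/64 = π×83.4⁴/64 = 2.375×10^6 mm⁴
I = 2.375×10^-6 m⁴
Required critical load P_cr = n·P = 3.0 × 330 = 990.0 kN = 9.900×10^5 N
From P_cr = π²EI/(K·L)²:  L = (1/K)·√(π²EI/P_cr) = (1/2)·√(π²×9.81×10^10×2.375×10^-6/9.900×10^5)
L = 0.762 m

L_max ≈ 0.762 m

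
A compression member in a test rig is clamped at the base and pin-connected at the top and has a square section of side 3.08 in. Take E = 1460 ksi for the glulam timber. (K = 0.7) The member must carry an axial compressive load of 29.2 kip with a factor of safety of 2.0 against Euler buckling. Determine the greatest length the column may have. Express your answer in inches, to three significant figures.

I = a⁴/12 = 3.08⁴/12 = 7.499 in⁴
Required critical load P_cr = n·P = 2.0 × 29.2 = 58.40 kip = 5.840×10^4 lb
From P_cr = π²EI/(K·L)²:  L = (1/K)·√(π²EI/P_cr) = (1/0.7)·√(π²×1.46×10^6×7.499/5.840×10^4)
L = 61.5 in

L_max ≈ 61.5 in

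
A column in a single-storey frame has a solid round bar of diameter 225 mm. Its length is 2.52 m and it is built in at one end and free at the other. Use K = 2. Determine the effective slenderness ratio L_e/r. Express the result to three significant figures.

For a solid circle r = d/4 = 225/4 = 56.25 mm
L_e = K·L = 2 × 2.52 m = 5.040 m = 5040.0 mm
λ = L_e / r_min = 5040.0 / 56.25 = 89.6

λ ≈ 89.6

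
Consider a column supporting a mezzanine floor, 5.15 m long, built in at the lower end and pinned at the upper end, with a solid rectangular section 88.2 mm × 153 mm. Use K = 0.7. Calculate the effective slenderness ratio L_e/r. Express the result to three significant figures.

λ ≈ 142

For a rectangle r_min = b/√12 = 88.2/√12 = 25.46 mm
L_e = K·L = 0.7 × 5.15 m = 3.605 m = 3605.0 mm
λ = L_e / r_min = 3605.0 / 25.46 = 142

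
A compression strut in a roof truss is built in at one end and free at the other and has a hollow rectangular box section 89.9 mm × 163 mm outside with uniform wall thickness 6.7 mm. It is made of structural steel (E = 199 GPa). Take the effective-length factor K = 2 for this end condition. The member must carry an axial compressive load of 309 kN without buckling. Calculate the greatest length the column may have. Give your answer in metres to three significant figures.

Inner dimensions: h_i = 163 − 2×6.7 = 149.6 mm, b_i = 89.9 − 2×6.7 = 76.50 mm
Weak-axis I_min = (h_o·b_o³ − h_i·b_i³)/12 with b_o = 89.9, b_i = 76.50 mm (shorter outer/inner sides).
I_min = (163×89.9³ − 149.6×76.50³)/12 = 4.288×10^6 mm⁴
I = 4.288×10^-6 m⁴
At the buckling limit P_cr = P = 3.090×10^5 N
From P_cr = π²EI/(K·L)²:  L = (1/K)·√(π²EI/P_cr) = (1/2)·√(π²×1.99×10^11×4.288×10^-6/3.090×10^5)
L = 2.61 m

L_max ≈ 2.61 m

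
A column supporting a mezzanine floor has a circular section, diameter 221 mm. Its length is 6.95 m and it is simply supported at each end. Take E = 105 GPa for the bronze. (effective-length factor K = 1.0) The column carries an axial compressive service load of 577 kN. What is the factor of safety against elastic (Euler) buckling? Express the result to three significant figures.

n ≈ 4.35

I = πd⁴/64 = π×221⁴/64 = 1.171×10^8 mm⁴
I = 1.171×10^8 mm⁴ = 1.171×10^-4 m⁴
Effective length L_e = K·L = 1 × 6.95 = 6.950 m
P_cr = π²EI / L_e² = π² × 105×10⁹ × 1.171×10^-4 / 6.950² = 2.512×10^6 N
Factor of safety n = P_cr / P = 2512.2 / 577 = 4.35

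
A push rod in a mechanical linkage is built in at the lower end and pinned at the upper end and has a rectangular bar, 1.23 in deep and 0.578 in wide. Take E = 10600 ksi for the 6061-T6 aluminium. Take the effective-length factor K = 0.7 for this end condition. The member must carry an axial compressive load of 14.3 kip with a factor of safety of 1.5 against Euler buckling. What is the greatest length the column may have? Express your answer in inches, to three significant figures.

Buckling occurs about the weak axis: I_min = h·b³/12 with b = 0.578 in (the shorter side).
I_min = 1.23×0.578³/12 = 1.979×10^-2 in⁴
Required critical load P_cr = n·P = 1.5 × 14.3 = 21.45 kip = 2.145×10^4 lb
From P_cr = π²EI/(K·L)²:  L = (1/K)·√(π²EI/P_cr) = (1/0.7)·√(π²×1.06×10^7×1.979×10^-2/2.145×10^4)
L = 14.0 in

L_max ≈ 14.0 in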